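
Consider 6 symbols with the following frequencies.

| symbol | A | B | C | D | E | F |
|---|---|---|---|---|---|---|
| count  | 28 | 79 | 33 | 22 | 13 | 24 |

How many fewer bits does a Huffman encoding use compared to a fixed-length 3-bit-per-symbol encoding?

Fixed-length: 3 bits × 199 symbols = 597 bits.
Huffman merges:
merge E(13) and D(22): 35
merge F(24) and A(28): 52
merge C(33) and 35: 68
merge 52 and 68: 120
merge B(79) and 120: 199
Huffman total = 35 + 52 + 68 + 120 + 199 = 474 bits.
Saving = 597 − 474 = 123 bits.

123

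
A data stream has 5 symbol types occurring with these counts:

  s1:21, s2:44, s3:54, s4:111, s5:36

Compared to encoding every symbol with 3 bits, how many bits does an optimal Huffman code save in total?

222

Fixed-length: 3 bits × 266 symbols = 798 bits.
Huffman merges:
combine s1(21), s5(36) → 57
combine s2(44), s3(54) → 98
combine 57, 98 → 155
combine s4(111), 155 → 266
Huffman total = 57 + 98 + 155 + 266 = 576 bits.
Saving = 798 − 576 = 222 bits.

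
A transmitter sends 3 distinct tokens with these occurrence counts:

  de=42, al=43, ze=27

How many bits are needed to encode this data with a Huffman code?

Merge the two smallest weights repeatedly:
merge ze(27) and de(42): 69
merge al(43) and 69: 112
Each symbol's bit-cost is frequency × depth; summing gives 181 bits (equivalently 69 + 112).

181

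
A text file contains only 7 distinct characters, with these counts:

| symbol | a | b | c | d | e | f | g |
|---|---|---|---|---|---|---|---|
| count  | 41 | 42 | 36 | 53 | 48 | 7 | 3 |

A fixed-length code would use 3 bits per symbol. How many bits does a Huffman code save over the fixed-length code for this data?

Fixed-length: 3 bits × 230 symbols = 690 bits.
Huffman merges:
merge g(3) and f(7): 10
merge 10 and c(36): 46
merge a(41) and b(42): 83
merge 46 and e(48): 94
merge d(53) and 83: 136
merge 94 and 136: 230
Huffman total = 10 + 46 + 83 + 94 + 136 + 230 = 599 bits.
Saving = 690 − 599 = 91 bits.

91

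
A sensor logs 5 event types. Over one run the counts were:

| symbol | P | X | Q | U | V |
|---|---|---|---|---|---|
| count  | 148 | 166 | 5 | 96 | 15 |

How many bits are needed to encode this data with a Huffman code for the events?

830

Greedily combine the two least-frequent nodes:
combine Q(5), V(15) → 20
combine 20, U(96) → 116
combine 116, P(148) → 264
combine X(166), 264 → 430
The encoded length is the sum of every internal node's weight: 20 + 116 + 264 + 430 = 830 bits.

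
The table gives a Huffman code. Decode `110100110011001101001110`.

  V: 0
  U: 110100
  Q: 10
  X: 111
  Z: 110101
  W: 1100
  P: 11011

UWWUXV

Read left to right; each codeword is recognised as soon as it completes (prefix code):
  110100→U | 1100→W | 1100→W | 110100→U | 111→X | 0→V
Decoded message: UWWUXV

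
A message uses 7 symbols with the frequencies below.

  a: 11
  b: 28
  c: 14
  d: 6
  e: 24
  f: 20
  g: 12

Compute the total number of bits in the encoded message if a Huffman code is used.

310

Build the Huffman tree bottom-up:
combine d(6), a(11) → 17
combine g(12), c(14) → 26
combine 17, f(20) → 37
combine e(24), 26 → 50
combine b(28), 37 → 65
combine 50, 65 → 115
The encoded length is the sum of every internal node's weight: 17 + 26 + 37 + 50 + 65 + 115 = 310 bits.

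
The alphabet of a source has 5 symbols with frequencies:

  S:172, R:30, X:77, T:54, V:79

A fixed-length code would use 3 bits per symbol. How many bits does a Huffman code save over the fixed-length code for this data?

Fixed-length: 3 bits × 412 symbols = 1236 bits.
Huffman merges:
R(30) + T(54) → 84
X(77) + V(79) → 156
84 + 156 → 240
S(172) + 240 → 412
Huffman total = 84 + 156 + 240 + 412 = 892 bits.
Saving = 1236 − 892 = 344 bits.

344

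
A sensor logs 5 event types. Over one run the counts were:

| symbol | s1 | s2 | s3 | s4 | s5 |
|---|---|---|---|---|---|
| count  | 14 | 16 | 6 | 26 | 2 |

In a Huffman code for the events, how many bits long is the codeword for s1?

3

Repeatedly merge the two smallest:
merge s5(2) and s3(6): 8
merge 8 and s1(14): 22
merge s2(16) and 22: 38
merge s4(26) and 38: 64
s1 sits 3 levels below the root, so its codeword is 3 bits.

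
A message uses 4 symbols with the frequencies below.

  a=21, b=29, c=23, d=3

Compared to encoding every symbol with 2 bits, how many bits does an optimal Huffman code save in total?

Fixed-length: 2 bits × 76 symbols = 152 bits.
Huffman merges:
d(3) + a(21) → 24
c(23) + 24 → 47
b(29) + 47 → 76
Huffman total = 24 + 47 + 76 = 147 bits.
Saving = 152 − 147 = 5 bits.

5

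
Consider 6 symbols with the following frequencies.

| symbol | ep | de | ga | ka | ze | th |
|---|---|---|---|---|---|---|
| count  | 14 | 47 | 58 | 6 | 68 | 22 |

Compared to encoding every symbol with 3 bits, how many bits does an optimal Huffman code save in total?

153

Fixed-length: 3 bits × 215 symbols = 645 bits.
Huffman merges:
combine ka(6), ep(14) → 20
combine 20, th(22) → 42
combine 42, de(47) → 89
combine ga(58), ze(68) → 126
combine 89, 126 → 215
Huffman total = 20 + 42 + 89 + 126 + 215 = 492 bits.
Saving = 645 − 492 = 153 bits.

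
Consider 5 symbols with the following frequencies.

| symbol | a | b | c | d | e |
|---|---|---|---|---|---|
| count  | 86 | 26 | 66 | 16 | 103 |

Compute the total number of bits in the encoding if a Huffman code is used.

Build the Huffman tree bottom-up:
d(16) + b(26) → 42
42 + c(66) → 108
a(86) + e(103) → 189
108 + 189 → 297
Total encoded bits = sum of merged weights = 42 + 108 + 189 + 297 = 636.

636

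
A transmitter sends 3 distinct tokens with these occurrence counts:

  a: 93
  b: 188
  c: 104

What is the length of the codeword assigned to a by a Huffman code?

2

Huffman merges, smallest pair first:
combine a(93), c(104) → 197
combine b(188), 197 → 385
a's leaf is at depth 2, giving a 2-bit codeword.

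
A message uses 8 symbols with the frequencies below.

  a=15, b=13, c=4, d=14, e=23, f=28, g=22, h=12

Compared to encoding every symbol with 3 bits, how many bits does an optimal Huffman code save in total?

Fixed-length: 3 bits × 131 symbols = 393 bits.
Huffman merges:
combine c(4), h(12) → 16
combine b(13), d(14) → 27
combine a(15), 16 → 31
combine g(22), e(23) → 45
combine 27, f(28) → 55
combine 31, 45 → 76
combine 55, 76 → 131
Huffman total = 16 + 27 + 31 + 45 + 55 + 76 + 131 = 381 bits.
Saving = 393 − 381 = 12 bits.

12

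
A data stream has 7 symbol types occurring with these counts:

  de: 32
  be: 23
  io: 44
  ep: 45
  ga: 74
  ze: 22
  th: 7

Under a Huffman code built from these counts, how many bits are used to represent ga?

2

Build the tree from the bottom:
merge th(7) and ze(22): 29
merge be(23) and 29: 52
merge de(32) and io(44): 76
merge ep(45) and 52: 97
merge ga(74) and 76: 150
merge 97 and 150: 247
The subtree containing ga is merged 2 times, so code length = 2.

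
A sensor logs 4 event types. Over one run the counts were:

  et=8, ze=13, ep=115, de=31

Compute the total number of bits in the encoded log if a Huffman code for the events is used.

240

Greedily combine the two least-frequent nodes:
merge et(8) and ze(13): 21
merge 21 and de(31): 52
merge 52 and ep(115): 167
Each symbol's bit-cost is frequency × depth; summing gives 240 bits (equivalently 21 + 52 + 167).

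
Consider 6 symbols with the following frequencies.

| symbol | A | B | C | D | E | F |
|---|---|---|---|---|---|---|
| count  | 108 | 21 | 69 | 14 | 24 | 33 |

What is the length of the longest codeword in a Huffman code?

Merge the two lowest-weight nodes at each step:
merge D(14) and B(21): 35
merge E(24) and F(33): 57
merge 35 and 57: 92
merge C(69) and 92: 161
merge A(108) and 161: 269
Maximum depth reached is 4.

4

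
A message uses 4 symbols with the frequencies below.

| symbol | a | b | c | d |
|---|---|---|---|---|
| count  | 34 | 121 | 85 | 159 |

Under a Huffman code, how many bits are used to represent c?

3

Huffman merges, smallest pair first:
combine a(34), c(85) → 119
combine 119, b(121) → 240
combine d(159), 240 → 399
c sits 3 levels below the root, so its codeword is 3 bits.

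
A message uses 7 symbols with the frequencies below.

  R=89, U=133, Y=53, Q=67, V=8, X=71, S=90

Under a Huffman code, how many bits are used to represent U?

Repeatedly merge the two smallest:
merge V(8) and Y(53): 61
merge 61 and Q(67): 128
merge X(71) and R(89): 160
merge S(90) and 128: 218
merge U(133) and 160: 293
merge 218 and 293: 511
The subtree containing U is merged 2 times, so code length = 2.

2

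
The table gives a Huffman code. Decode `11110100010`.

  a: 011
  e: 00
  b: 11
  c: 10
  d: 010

bbdec

Read left to right; each codeword is recognised as soon as it completes (prefix code):
  11→b | 11→b | 010→d | 00→e | 10→c
Decoded message: bbdec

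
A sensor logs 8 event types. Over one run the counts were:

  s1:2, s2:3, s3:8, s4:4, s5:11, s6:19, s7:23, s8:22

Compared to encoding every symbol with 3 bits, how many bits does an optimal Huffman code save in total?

33

Fixed-length: 3 bits × 92 symbols = 276 bits.
Huffman merges:
s1(2) + s2(3) → 5
s4(4) + 5 → 9
s3(8) + 9 → 17
s5(11) + 17 → 28
s6(19) + s8(22) → 41
s7(23) + 28 → 51
41 + 51 → 92
Huffman total = 5 + 9 + 17 + 28 + 41 + 51 + 92 = 243 bits.
Saving = 276 − 243 = 33 bits.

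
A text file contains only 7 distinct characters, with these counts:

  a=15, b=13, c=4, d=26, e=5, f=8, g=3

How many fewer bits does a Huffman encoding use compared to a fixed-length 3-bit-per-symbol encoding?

35

Fixed-length: 3 bits × 74 symbols = 222 bits.
Huffman merges:
combine g(3), c(4) → 7
combine e(5), 7 → 12
combine f(8), 12 → 20
combine b(13), a(15) → 28
combine 20, d(26) → 46
combine 28, 46 → 74
Huffman total = 7 + 12 + 20 + 28 + 46 + 74 = 187 bits.
Saving = 222 − 187 = 35 bits.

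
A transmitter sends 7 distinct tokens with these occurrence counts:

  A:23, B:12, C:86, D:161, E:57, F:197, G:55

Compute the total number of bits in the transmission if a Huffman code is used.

1450

Merge the two smallest weights repeatedly:
combine B(12), A(23) → 35
combine 35, G(55) → 90
combine E(57), C(86) → 143
combine 90, 143 → 233
combine D(161), F(197) → 358
combine 233, 358 → 591
Each symbol's bit-cost is frequency × depth; summing gives 1450 bits (equivalently 35 + 90 + 143 + 233 + 358 + 591).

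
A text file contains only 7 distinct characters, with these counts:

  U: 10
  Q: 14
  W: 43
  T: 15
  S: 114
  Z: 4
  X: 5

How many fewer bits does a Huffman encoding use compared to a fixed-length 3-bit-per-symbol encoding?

Fixed-length: 3 bits × 205 symbols = 615 bits.
Huffman merges:
Z(4) + X(5) → 9
9 + U(10) → 19
Q(14) + T(15) → 29
19 + 29 → 48
W(43) + 48 → 91
91 + S(114) → 205
Huffman total = 9 + 19 + 29 + 48 + 91 + 205 = 401 bits.
Saving = 615 − 401 = 214 bits.

214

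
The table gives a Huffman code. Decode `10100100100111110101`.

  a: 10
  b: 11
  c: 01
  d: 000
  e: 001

aaceebbcc

Read left to right; each codeword is recognised as soon as it completes (prefix code):
  10→a | 10→a | 01→c | 001→e | 001→e | 11→b | 11→b | 01→c | 01→c
Decoded message: aaceebbcc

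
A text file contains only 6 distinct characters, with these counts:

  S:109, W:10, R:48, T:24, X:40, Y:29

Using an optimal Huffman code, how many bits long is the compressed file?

Build the Huffman tree bottom-up:
W(10) + T(24) → 34
Y(29) + 34 → 63
X(40) + R(48) → 88
63 + 88 → 151
S(109) + 151 → 260
The encoded length is the sum of every internal node's weight: 34 + 63 + 88 + 151 + 260 = 596 bits.

596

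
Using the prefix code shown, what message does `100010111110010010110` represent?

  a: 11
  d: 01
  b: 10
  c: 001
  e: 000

Read left to right; each codeword is recognised as soon as it completes (prefix code):
  10→b | 001→c | 01→d | 11→a | 11→a | 001→c | 001→c | 01→d | 10→b
Decoded message: bcdaaccdb

bcdaaccdb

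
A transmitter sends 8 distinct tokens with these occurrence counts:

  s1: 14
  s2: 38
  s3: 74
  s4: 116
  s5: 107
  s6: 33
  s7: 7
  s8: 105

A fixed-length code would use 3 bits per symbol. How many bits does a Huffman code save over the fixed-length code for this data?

Fixed-length: 3 bits × 494 symbols = 1482 bits.
Huffman merges:
combine s7(7), s1(14) → 21
combine 21, s6(33) → 54
combine s2(38), 54 → 92
combine s3(74), 92 → 166
combine s8(105), s5(107) → 212
combine s4(116), 166 → 282
combine 212, 282 → 494
Huffman total = 21 + 54 + 92 + 166 + 212 + 282 + 494 = 1321 bits.
Saving = 1482 − 1321 = 161 bits.

161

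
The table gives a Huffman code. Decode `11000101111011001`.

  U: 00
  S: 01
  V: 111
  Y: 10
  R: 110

Read left to right; each codeword is recognised as soon as it completes (prefix code):
  110→R | 00→U | 10→Y | 111→V | 10→Y | 110→R | 01→S
Decoded message: RUYVYRS

RUYVYRS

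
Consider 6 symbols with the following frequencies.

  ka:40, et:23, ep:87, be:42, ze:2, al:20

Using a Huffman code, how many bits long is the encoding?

490

Merge the two smallest weights repeatedly:
merge ze(2) and al(20): 22
merge 22 and et(23): 45
merge ka(40) and be(42): 82
merge 45 and 82: 127
merge ep(87) and 127: 214
Each symbol's bit-cost is frequency × depth; summing gives 490 bits (equivalently 22 + 45 + 82 + 127 + 214).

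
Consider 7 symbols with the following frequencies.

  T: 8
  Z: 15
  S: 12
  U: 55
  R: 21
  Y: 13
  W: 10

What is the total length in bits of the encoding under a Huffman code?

335

Merge the two smallest weights repeatedly:
merge T(8) and W(10): 18
merge S(12) and Y(13): 25
merge Z(15) and 18: 33
merge R(21) and 25: 46
merge 33 and 46: 79
merge U(55) and 79: 134
Each symbol's bit-cost is frequency × depth; summing gives 335 bits (equivalently 18 + 25 + 33 + 46 + 79 + 134).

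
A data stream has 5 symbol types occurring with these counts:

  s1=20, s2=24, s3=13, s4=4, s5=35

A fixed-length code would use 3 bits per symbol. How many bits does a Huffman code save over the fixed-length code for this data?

Fixed-length: 3 bits × 96 symbols = 288 bits.
Huffman merges:
s4(4) + s3(13) → 17
17 + s1(20) → 37
s2(24) + s5(35) → 59
37 + 59 → 96
Huffman total = 17 + 37 + 59 + 96 = 209 bits.
Saving = 288 − 209 = 79 bits.

79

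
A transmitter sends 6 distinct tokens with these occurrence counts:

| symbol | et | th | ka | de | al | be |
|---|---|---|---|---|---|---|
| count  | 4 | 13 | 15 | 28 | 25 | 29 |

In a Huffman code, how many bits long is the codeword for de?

2

Repeatedly merge the two smallest:
et(4) + th(13) → 17
ka(15) + 17 → 32
al(25) + de(28) → 53
be(29) + 32 → 61
53 + 61 → 114
The subtree containing de is merged 2 times, so code length = 2.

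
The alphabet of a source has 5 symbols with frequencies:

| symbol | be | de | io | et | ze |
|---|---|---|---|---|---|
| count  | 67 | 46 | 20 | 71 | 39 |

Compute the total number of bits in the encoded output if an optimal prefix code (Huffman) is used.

Merge the two smallest weights repeatedly:
merge io(20) and ze(39): 59
merge de(46) and 59: 105
merge be(67) and et(71): 138
merge 105 and 138: 243
Total encoded bits = sum of merged weights = 59 + 105 + 138 + 243 = 545.

545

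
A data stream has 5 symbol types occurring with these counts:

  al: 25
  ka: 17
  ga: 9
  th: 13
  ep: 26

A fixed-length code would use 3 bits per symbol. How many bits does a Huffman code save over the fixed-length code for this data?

68

Fixed-length: 3 bits × 90 symbols = 270 bits.
Huffman merges:
ga(9) + th(13) → 22
ka(17) + 22 → 39
al(25) + ep(26) → 51
39 + 51 → 90
Huffman total = 22 + 39 + 51 + 90 = 202 bits.
Saving = 270 − 202 = 68 bits.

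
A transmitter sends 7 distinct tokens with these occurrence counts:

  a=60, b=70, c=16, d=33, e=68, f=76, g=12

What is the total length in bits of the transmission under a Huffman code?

880

Greedily combine the two least-frequent nodes:
combine g(12), c(16) → 28
combine 28, d(33) → 61
combine a(60), 61 → 121
combine e(68), b(70) → 138
combine f(76), 121 → 197
combine 138, 197 → 335
Total encoded bits = sum of merged weights = 28 + 61 + 121 + 138 + 197 + 335 = 880.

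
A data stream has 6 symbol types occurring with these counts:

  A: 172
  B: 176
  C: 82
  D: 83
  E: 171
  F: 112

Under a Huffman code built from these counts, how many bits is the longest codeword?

Merge the two lowest-weight nodes at each step:
C(82) + D(83) → 165
F(112) + 165 → 277
E(171) + A(172) → 343
B(176) + 277 → 453
343 + 453 → 796
Maximum depth reached is 4.

4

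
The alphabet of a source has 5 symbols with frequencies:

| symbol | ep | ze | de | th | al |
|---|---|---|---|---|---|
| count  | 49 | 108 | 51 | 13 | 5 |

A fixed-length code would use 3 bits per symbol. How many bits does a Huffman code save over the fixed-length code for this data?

249

Fixed-length: 3 bits × 226 symbols = 678 bits.
Huffman merges:
combine al(5), th(13) → 18
combine 18, ep(49) → 67
combine de(51), 67 → 118
combine ze(108), 118 → 226
Huffman total = 18 + 67 + 118 + 226 = 429 bits.
Saving = 678 − 429 = 249 bits.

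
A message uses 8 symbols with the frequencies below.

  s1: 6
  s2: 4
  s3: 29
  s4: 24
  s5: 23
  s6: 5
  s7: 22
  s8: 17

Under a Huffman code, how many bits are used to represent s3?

2

Huffman merges, smallest pair first:
combine s2(4), s6(5) → 9
combine s1(6), 9 → 15
combine 15, s8(17) → 32
combine s7(22), s5(23) → 45
combine s4(24), s3(29) → 53
combine 32, 45 → 77
combine 53, 77 → 130
s3's leaf is at depth 2, giving a 2-bit codeword.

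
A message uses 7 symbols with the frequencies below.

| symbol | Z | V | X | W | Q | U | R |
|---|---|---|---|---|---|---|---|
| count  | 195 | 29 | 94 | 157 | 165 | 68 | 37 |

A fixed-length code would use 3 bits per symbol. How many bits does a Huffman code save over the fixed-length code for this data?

317

Fixed-length: 3 bits × 745 symbols = 2235 bits.
Huffman merges:
merge V(29) and R(37): 66
merge 66 and U(68): 134
merge X(94) and 134: 228
merge W(157) and Q(165): 322
merge Z(195) and 228: 423
merge 322 and 423: 745
Huffman total = 66 + 134 + 228 + 322 + 423 + 745 = 1918 bits.
Saving = 2235 − 1918 = 317 bits.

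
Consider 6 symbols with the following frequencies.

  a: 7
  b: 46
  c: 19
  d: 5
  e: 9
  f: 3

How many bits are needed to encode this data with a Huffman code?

179

Build the Huffman tree bottom-up:
merge f(3) and d(5): 8
merge a(7) and 8: 15
merge e(9) and 15: 24
merge c(19) and 24: 43
merge 43 and b(46): 89
Each symbol's bit-cost is frequency × depth; summing gives 179 bits (equivalently 8 + 15 + 24 + 43 + 89).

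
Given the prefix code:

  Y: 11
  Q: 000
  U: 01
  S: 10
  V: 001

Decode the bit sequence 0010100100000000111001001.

Read left to right; each codeword is recognised as soon as it completes (prefix code):
  001→V | 01→U | 001→V | 000→Q | 000→Q | 001→V | 11→Y | 001→V | 001→V
Decoded message: VUVQQVYVV

VUVQQVYVV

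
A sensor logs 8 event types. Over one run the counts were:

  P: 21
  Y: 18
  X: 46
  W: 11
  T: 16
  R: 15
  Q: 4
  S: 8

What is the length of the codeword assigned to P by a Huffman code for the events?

3

Build the tree from the bottom:
combine Q(4), S(8) → 12
combine W(11), 12 → 23
combine R(15), T(16) → 31
combine Y(18), P(21) → 39
combine 23, 31 → 54
combine 39, X(46) → 85
combine 54, 85 → 139
P sits 3 levels below the root, so its codeword is 3 bits.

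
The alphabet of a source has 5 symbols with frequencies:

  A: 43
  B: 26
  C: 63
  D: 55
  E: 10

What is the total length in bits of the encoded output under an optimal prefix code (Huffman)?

430

Merge the two smallest weights repeatedly:
E(10) + B(26) → 36
36 + A(43) → 79
D(55) + C(63) → 118
79 + 118 → 197
The encoded length is the sum of every internal node's weight: 36 + 79 + 118 + 197 = 430 bits.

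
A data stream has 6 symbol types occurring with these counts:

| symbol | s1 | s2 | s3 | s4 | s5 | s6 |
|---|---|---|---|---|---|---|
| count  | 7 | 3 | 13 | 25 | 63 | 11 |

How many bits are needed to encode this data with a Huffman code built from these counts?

246

Greedily combine the two least-frequent nodes:
s2(3) + s1(7) → 10
10 + s6(11) → 21
s3(13) + 21 → 34
s4(25) + 34 → 59
59 + s5(63) → 122
Each symbol's bit-cost is frequency × depth; summing gives 246 bits (equivalently 10 + 21 + 34 + 59 + 122).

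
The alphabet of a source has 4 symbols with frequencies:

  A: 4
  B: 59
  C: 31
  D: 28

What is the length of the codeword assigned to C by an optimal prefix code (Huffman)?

2

Build the tree from the bottom:
merge A(4) and D(28): 32
merge C(31) and 32: 63
merge B(59) and 63: 122
C sits 2 levels below the root, so its codeword is 2 bits.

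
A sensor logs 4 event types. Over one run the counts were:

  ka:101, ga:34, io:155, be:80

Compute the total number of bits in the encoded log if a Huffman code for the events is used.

699

Greedily combine the two least-frequent nodes:
ga(34) + be(80) → 114
ka(101) + 114 → 215
io(155) + 215 → 370
Total encoded bits = sum of merged weights = 114 + 215 + 370 = 699.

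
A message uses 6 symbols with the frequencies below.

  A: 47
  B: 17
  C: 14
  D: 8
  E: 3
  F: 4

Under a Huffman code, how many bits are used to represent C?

Build the tree from the bottom:
E(3) + F(4) → 7
7 + D(8) → 15
C(14) + 15 → 29
B(17) + 29 → 46
46 + A(47) → 93
C's leaf is at depth 3, giving a 3-bit codeword.

3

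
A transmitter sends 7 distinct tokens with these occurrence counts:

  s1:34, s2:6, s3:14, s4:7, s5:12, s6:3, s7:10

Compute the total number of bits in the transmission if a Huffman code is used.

215

Build the Huffman tree bottom-up:
merge s6(3) and s2(6): 9
merge s4(7) and 9: 16
merge s7(10) and s5(12): 22
merge s3(14) and 16: 30
merge 22 and 30: 52
merge s1(34) and 52: 86
Total encoded bits = sum of merged weights = 9 + 16 + 22 + 30 + 52 + 86 = 215.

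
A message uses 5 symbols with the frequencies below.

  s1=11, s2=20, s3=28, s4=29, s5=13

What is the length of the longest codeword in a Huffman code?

Merge the two lowest-weight nodes at each step:
combine s1(11), s5(13) → 24
combine s2(20), 24 → 44
combine s3(28), s4(29) → 57
combine 44, 57 → 101
The first pair merged (s1, s5) ends up deepest, at depth 3.

3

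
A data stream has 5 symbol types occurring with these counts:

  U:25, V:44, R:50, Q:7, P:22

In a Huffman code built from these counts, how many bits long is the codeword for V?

Build the tree from the bottom:
merge Q(7) and P(22): 29
merge U(25) and 29: 54
merge V(44) and R(50): 94
merge 54 and 94: 148
V's leaf is at depth 2, giving a 2-bit codeword.

2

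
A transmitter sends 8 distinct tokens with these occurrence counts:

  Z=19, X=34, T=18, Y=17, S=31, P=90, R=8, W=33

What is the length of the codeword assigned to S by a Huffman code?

Repeatedly merge the two smallest:
R(8) + Y(17) → 25
T(18) + Z(19) → 37
25 + S(31) → 56
W(33) + X(34) → 67
37 + 56 → 93
67 + P(90) → 157
93 + 157 → 250
S sits 3 levels below the root, so its codeword is 3 bits.

3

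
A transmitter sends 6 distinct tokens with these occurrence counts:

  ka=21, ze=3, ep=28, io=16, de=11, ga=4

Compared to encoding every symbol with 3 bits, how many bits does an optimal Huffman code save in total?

58

Fixed-length: 3 bits × 83 symbols = 249 bits.
Huffman merges:
merge ze(3) and ga(4): 7
merge 7 and de(11): 18
merge io(16) and 18: 34
merge ka(21) and ep(28): 49
merge 34 and 49: 83
Huffman total = 7 + 18 + 34 + 49 + 83 = 191 bits.
Saving = 249 − 191 = 58 bits.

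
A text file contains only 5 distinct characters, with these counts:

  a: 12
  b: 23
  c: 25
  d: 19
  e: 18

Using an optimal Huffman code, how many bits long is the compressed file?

Greedily combine the two least-frequent nodes:
a(12) + e(18) → 30
d(19) + b(23) → 42
c(25) + 30 → 55
42 + 55 → 97
The encoded length is the sum of every internal node's weight: 30 + 42 + 55 + 97 = 224 bits.

224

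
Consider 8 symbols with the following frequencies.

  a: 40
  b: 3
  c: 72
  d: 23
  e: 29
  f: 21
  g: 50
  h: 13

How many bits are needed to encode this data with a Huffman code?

684

Merge the two smallest weights repeatedly:
combine b(3), h(13) → 16
combine 16, f(21) → 37
combine d(23), e(29) → 52
combine 37, a(40) → 77
combine g(50), 52 → 102
combine c(72), 77 → 149
combine 102, 149 → 251
Total encoded bits = sum of merged weights = 16 + 37 + 52 + 77 + 102 + 149 + 251 = 684.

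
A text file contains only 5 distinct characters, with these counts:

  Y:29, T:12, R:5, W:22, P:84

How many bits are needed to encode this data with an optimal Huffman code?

Merge the two smallest weights repeatedly:
merge R(5) and T(12): 17
merge 17 and W(22): 39
merge Y(29) and 39: 68
merge 68 and P(84): 152
Total encoded bits = sum of merged weights = 17 + 39 + 68 + 152 = 276.

276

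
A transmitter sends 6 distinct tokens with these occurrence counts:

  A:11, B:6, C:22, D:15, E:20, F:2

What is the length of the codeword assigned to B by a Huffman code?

4

Build the tree from the bottom:
merge F(2) and B(6): 8
merge 8 and A(11): 19
merge D(15) and 19: 34
merge E(20) and C(22): 42
merge 34 and 42: 76
The subtree containing B is merged 4 times, so code length = 4.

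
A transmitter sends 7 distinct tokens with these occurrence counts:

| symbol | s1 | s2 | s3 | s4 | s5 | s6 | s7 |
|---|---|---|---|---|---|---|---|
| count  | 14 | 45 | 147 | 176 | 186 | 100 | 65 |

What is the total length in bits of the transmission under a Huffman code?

Greedily combine the two least-frequent nodes:
merge s1(14) and s2(45): 59
merge 59 and s7(65): 124
merge s6(100) and 124: 224
merge s3(147) and s4(176): 323
merge s5(186) and 224: 410
merge 323 and 410: 733
The encoded length is the sum of every internal node's weight: 59 + 124 + 224 + 323 + 410 + 733 = 1873 bits.

1873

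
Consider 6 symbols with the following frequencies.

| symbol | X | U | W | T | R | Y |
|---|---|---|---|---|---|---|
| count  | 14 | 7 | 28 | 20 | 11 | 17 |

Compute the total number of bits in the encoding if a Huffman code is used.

243

Merge the two smallest weights repeatedly:
U(7) + R(11) → 18
X(14) + Y(17) → 31
18 + T(20) → 38
W(28) + 31 → 59
38 + 59 → 97
Each symbol's bit-cost is frequency × depth; summing gives 243 bits (equivalently 18 + 31 + 38 + 59 + 97).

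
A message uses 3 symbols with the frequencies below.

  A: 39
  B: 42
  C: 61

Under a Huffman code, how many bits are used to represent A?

Build the tree from the bottom:
A(39) + B(42) → 81
C(61) + 81 → 142
The subtree containing A is merged 2 times, so code length = 2.

2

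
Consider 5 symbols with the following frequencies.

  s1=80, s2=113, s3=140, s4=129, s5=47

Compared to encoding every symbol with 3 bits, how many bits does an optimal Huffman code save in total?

Fixed-length: 3 bits × 509 symbols = 1527 bits.
Huffman merges:
merge s5(47) and s1(80): 127
merge s2(113) and 127: 240
merge s4(129) and s3(140): 269
merge 240 and 269: 509
Huffman total = 127 + 240 + 269 + 509 = 1145 bits.
Saving = 1527 − 1145 = 382 bits.

382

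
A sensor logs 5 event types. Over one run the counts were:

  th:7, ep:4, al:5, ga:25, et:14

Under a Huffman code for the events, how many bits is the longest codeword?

4

Merge the two lowest-weight nodes at each step:
combine ep(4), al(5) → 9
combine th(7), 9 → 16
combine et(14), 16 → 30
combine ga(25), 30 → 55
The first pair merged (ep, al) ends up deepest, at depth 4.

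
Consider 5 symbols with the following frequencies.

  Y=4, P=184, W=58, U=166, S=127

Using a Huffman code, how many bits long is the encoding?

Build the Huffman tree bottom-up:
combine Y(4), W(58) → 62
combine 62, S(127) → 189
combine U(166), P(184) → 350
combine 189, 350 → 539
Each symbol's bit-cost is frequency × depth; summing gives 1140 bits (equivalently 62 + 189 + 350 + 539).

1140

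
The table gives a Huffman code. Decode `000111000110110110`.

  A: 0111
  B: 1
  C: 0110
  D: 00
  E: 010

Read left to right; each codeword is recognised as soon as it completes (prefix code):
  00→D | 0111→A | 00→D | 0110→C | 1→B | 1→B | 0110→C
Decoded message: DADCBBC

DADCBBC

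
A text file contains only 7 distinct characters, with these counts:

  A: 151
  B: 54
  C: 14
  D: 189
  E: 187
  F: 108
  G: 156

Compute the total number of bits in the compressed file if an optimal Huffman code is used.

2269

Merge the two smallest weights repeatedly:
combine C(14), B(54) → 68
combine 68, F(108) → 176
combine A(151), G(156) → 307
combine 176, E(187) → 363
combine D(189), 307 → 496
combine 363, 496 → 859
Each symbol's bit-cost is frequency × depth; summing gives 2269 bits (equivalently 68 + 176 + 307 + 363 + 496 + 859).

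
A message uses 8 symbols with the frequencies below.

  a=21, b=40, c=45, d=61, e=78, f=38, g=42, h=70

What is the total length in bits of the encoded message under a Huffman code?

Merge the two smallest weights repeatedly:
combine a(21), f(38) → 59
combine b(40), g(42) → 82
combine c(45), 59 → 104
combine d(61), h(70) → 131
combine e(78), 82 → 160
combine 104, 131 → 235
combine 160, 235 → 395
The encoded length is the sum of every internal node's weight: 59 + 82 + 104 + 131 + 160 + 235 + 395 = 1166 bits.

1166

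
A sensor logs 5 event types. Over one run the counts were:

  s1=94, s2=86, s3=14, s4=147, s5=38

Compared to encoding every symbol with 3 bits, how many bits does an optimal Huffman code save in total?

Fixed-length: 3 bits × 379 symbols = 1137 bits.
Huffman merges:
merge s3(14) and s5(38): 52
merge 52 and s2(86): 138
merge s1(94) and 138: 232
merge s4(147) and 232: 379
Huffman total = 52 + 138 + 232 + 379 = 801 bits.
Saving = 1137 − 801 = 336 bits.

336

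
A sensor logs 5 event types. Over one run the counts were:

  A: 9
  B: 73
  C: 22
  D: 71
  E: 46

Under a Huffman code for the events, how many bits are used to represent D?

Build the tree from the bottom:
A(9) + C(22) → 31
31 + E(46) → 77
D(71) + B(73) → 144
77 + 144 → 221
D sits 2 levels below the root, so its codeword is 2 bits.

2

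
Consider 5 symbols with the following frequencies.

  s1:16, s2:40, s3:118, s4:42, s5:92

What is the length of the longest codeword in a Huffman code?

4

Merge the two lowest-weight nodes at each step:
combine s1(16), s2(40) → 56
combine s4(42), 56 → 98
combine s5(92), 98 → 190
combine s3(118), 190 → 308
Maximum depth reached is 4.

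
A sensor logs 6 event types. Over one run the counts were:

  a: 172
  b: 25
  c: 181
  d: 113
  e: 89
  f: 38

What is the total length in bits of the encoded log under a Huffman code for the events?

Merge the two smallest weights repeatedly:
combine b(25), f(38) → 63
combine 63, e(89) → 152
combine d(113), 152 → 265
combine a(172), c(181) → 353
combine 265, 353 → 618
Each symbol's bit-cost is frequency × depth; summing gives 1451 bits (equivalently 63 + 152 + 265 + 353 + 618).

1451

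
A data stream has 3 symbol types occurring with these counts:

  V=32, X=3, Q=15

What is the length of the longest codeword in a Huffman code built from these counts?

2

Merge the two lowest-weight nodes at each step:
combine X(3), Q(15) → 18
combine 18, V(32) → 50
Maximum depth reached is 2.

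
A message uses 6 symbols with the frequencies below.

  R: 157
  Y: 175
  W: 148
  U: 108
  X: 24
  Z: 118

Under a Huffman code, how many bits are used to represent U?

4

Build the tree from the bottom:
combine X(24), U(108) → 132
combine Z(118), 132 → 250
combine W(148), R(157) → 305
combine Y(175), 250 → 425
combine 305, 425 → 730
The subtree containing U is merged 4 times, so code length = 4.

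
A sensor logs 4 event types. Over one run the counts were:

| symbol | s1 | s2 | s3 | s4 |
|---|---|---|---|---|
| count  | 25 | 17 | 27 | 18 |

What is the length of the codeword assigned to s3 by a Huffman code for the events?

Huffman merges, smallest pair first:
merge s2(17) and s4(18): 35
merge s1(25) and s3(27): 52
merge 35 and 52: 87
s3 sits 2 levels below the root, so its codeword is 2 bits.

2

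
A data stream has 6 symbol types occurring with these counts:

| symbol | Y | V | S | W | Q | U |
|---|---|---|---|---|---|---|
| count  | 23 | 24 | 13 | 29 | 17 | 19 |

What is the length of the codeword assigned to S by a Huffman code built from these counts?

Repeatedly merge the two smallest:
combine S(13), Q(17) → 30
combine U(19), Y(23) → 42
combine V(24), W(29) → 53
combine 30, 42 → 72
combine 53, 72 → 125
S's leaf is at depth 3, giving a 3-bit codeword.

3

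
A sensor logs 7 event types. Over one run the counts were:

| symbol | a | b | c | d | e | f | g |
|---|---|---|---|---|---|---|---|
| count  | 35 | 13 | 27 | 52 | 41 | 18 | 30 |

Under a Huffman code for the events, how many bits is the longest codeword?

4

Merge the two lowest-weight nodes at each step:
b(13) + f(18) → 31
c(27) + g(30) → 57
31 + a(35) → 66
e(41) + d(52) → 93
57 + 66 → 123
93 + 123 → 216
The rarest symbols sit at the bottom; the longest codeword is 4 bits.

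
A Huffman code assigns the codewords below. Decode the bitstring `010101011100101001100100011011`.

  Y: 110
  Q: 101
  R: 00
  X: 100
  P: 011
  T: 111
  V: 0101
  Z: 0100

Read left to right; each codeword is recognised as soon as it completes (prefix code):
  0101→V | 0101→V | 110→Y | 0101→V | 00→R | 110→Y | 0100→Z | 011→P | 011→P
Decoded message: VVYVRYZPP

VVYVRYZPP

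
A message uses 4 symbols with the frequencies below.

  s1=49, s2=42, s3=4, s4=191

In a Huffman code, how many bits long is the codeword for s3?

Repeatedly merge the two smallest:
s3(4) + s2(42) → 46
46 + s1(49) → 95
95 + s4(191) → 286
s3's leaf is at depth 3, giving a 3-bit codeword.

3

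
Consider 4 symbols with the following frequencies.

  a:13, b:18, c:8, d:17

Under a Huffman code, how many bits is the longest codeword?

Merge the two lowest-weight nodes at each step:
combine c(8), a(13) → 21
combine d(17), b(18) → 35
combine 21, 35 → 56
The rarest symbols sit at the bottom; the longest codeword is 2 bits.

2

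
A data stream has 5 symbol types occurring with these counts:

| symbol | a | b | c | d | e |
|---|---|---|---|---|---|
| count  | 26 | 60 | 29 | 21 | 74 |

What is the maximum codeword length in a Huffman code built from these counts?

3

Merge the two lowest-weight nodes at each step:
combine d(21), a(26) → 47
combine c(29), 47 → 76
combine b(60), e(74) → 134
combine 76, 134 → 210
Maximum depth reached is 3.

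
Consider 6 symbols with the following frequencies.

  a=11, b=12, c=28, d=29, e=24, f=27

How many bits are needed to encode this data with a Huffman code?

332

Greedily combine the two least-frequent nodes:
merge a(11) and b(12): 23
merge 23 and e(24): 47
merge f(27) and c(28): 55
merge d(29) and 47: 76
merge 55 and 76: 131
Total encoded bits = sum of merged weights = 23 + 47 + 55 + 76 + 131 = 332.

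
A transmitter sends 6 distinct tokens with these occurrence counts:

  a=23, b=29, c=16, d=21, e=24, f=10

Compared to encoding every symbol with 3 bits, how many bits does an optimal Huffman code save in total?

Fixed-length: 3 bits × 123 symbols = 369 bits.
Huffman merges:
f(10) + c(16) → 26
d(21) + a(23) → 44
e(24) + 26 → 50
b(29) + 44 → 73
50 + 73 → 123
Huffman total = 26 + 44 + 50 + 73 + 123 = 316 bits.
Saving = 369 − 316 = 53 bits.

53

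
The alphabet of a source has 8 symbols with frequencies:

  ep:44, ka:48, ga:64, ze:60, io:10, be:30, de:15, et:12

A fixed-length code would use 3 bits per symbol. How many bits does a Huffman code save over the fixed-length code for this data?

Fixed-length: 3 bits × 283 symbols = 849 bits.
Huffman merges:
merge io(10) and et(12): 22
merge de(15) and 22: 37
merge be(30) and 37: 67
merge ep(44) and ka(48): 92
merge ze(60) and ga(64): 124
merge 67 and 92: 159
merge 124 and 159: 283
Huffman total = 22 + 37 + 67 + 92 + 124 + 159 + 283 = 784 bits.
Saving = 849 − 784 = 65 bits.

65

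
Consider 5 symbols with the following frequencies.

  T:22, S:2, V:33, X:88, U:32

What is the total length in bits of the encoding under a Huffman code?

Greedily combine the two least-frequent nodes:
merge S(2) and T(22): 24
merge 24 and U(32): 56
merge V(33) and 56: 89
merge X(88) and 89: 177
Total encoded bits = sum of merged weights = 24 + 56 + 89 + 177 = 346.

346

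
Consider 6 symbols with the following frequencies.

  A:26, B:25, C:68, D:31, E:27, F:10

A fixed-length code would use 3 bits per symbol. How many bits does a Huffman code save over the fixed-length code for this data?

101

Fixed-length: 3 bits × 187 symbols = 561 bits.
Huffman merges:
combine F(10), B(25) → 35
combine A(26), E(27) → 53
combine D(31), 35 → 66
combine 53, 66 → 119
combine C(68), 119 → 187
Huffman total = 35 + 53 + 66 + 119 + 187 = 460 bits.
Saving = 561 − 460 = 101 bits.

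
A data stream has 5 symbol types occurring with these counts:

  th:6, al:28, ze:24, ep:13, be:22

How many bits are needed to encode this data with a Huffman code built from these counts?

Build the Huffman tree bottom-up:
merge th(6) and ep(13): 19
merge 19 and be(22): 41
merge ze(24) and al(28): 52
merge 41 and 52: 93
The encoded length is the sum of every internal node's weight: 19 + 41 + 52 + 93 = 205 bits.

205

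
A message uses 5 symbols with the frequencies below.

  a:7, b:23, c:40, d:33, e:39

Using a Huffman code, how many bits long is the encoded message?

Greedily combine the two least-frequent nodes:
a(7) + b(23) → 30
30 + d(33) → 63
e(39) + c(40) → 79
63 + 79 → 142
Total encoded bits = sum of merged weights = 30 + 63 + 79 + 142 = 314.

314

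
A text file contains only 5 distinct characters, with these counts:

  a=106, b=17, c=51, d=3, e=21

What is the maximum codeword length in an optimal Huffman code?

Merge the two lowest-weight nodes at each step:
d(3) + b(17) → 20
20 + e(21) → 41
41 + c(51) → 92
92 + a(106) → 198
Maximum depth reached is 4.

4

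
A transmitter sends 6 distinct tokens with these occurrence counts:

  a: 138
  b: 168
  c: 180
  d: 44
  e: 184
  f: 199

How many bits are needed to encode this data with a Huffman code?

Merge the two smallest weights repeatedly:
combine d(44), a(138) → 182
combine b(168), c(180) → 348
combine 182, e(184) → 366
combine f(199), 348 → 547
combine 366, 547 → 913
Each symbol's bit-cost is frequency × depth; summing gives 2356 bits (equivalently 182 + 348 + 366 + 547 + 913).

2356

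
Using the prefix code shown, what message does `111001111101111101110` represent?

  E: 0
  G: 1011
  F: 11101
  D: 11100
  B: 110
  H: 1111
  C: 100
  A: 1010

Read left to right; each codeword is recognised as soon as it completes (prefix code):
  11100→D | 1111→H | 1011→G | 11101→F | 110→B
Decoded message: DHGFB

DHGFB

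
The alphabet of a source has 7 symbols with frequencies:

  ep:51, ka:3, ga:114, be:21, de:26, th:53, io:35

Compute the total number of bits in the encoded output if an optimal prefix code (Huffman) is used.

755

Merge the two smallest weights repeatedly:
combine ka(3), be(21) → 24
combine 24, de(26) → 50
combine io(35), 50 → 85
combine ep(51), th(53) → 104
combine 85, 104 → 189
combine ga(114), 189 → 303
The encoded length is the sum of every internal node's weight: 24 + 50 + 85 + 104 + 189 + 303 = 755 bits.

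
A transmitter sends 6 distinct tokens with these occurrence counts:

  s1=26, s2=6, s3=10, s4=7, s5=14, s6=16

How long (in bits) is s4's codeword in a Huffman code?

4

Build the tree from the bottom:
combine s2(6), s4(7) → 13
combine s3(10), 13 → 23
combine s5(14), s6(16) → 30
combine 23, s1(26) → 49
combine 30, 49 → 79
s4's leaf is at depth 4, giving a 4-bit codeword.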